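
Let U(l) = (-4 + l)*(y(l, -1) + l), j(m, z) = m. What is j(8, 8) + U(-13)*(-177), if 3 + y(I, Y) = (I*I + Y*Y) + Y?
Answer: 460385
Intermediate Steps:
y(I, Y) = -3 + Y + I² + Y² (y(I, Y) = -3 + ((I*I + Y*Y) + Y) = -3 + ((I² + Y²) + Y) = -3 + (Y + I² + Y²) = -3 + Y + I² + Y²)
U(l) = (-4 + l)*(-3 + l + l²) (U(l) = (-4 + l)*((-3 - 1 + l² + (-1)²) + l) = (-4 + l)*((-3 - 1 + l² + 1) + l) = (-4 + l)*((-3 + l²) + l) = (-4 + l)*(-3 + l + l²))
j(8, 8) + U(-13)*(-177) = 8 + (12 + (-13)³ - 7*(-13) - 3*(-13)²)*(-177) = 8 + (12 - 2197 + 91 - 3*169)*(-177) = 8 + (12 - 2197 + 91 - 507)*(-177) = 8 - 2601*(-177) = 8 + 460377 = 460385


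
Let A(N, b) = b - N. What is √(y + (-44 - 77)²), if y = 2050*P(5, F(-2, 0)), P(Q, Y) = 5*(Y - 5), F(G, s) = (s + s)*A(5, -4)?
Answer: I*√36609 ≈ 191.33*I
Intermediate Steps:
F(G, s) = -18*s (F(G, s) = (s + s)*(-4 - 1*5) = (2*s)*(-4 - 5) = (2*s)*(-9) = -18*s)
P(Q, Y) = -25 + 5*Y (P(Q, Y) = 5*(-5 + Y) = -25 + 5*Y)
y = -51250 (y = 2050*(-25 + 5*(-18*0)) = 2050*(-25 + 5*0) = 2050*(-25 + 0) = 2050*(-25) = -51250)
√(y + (-44 - 77)²) = √(-51250 + (-44 - 77)²) = √(-51250 + (-121)²) = √(-51250 + 14641) = √(-36609) = I*√36609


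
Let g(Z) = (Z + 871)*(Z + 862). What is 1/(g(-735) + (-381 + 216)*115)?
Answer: -1/1703 ≈ -0.00058720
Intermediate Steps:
g(Z) = (862 + Z)*(871 + Z) (g(Z) = (871 + Z)*(862 + Z) = (862 + Z)*(871 + Z))
1/(g(-735) + (-381 + 216)*115) = 1/((750802 + (-735)² + 1733*(-735)) + (-381 + 216)*115) = 1/((750802 + 540225 - 1273755) - 165*115) = 1/(17272 - 18975) = 1/(-1703) = -1/1703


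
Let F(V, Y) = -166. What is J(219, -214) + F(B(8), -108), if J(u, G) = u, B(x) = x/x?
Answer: 53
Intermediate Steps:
B(x) = 1
J(219, -214) + F(B(8), -108) = 219 - 166 = 53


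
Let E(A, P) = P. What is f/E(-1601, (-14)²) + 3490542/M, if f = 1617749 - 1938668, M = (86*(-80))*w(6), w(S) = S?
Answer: -580486773/337120 ≈ -1721.9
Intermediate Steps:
M = -41280 (M = (86*(-80))*6 = -6880*6 = -41280)
f = -320919
f/E(-1601, (-14)²) + 3490542/M = -320919/((-14)²) + 3490542/(-41280) = -320919/196 + 3490542*(-1/41280) = -320919*1/196 - 581757/6880 = -320919/196 - 581757/6880 = -580486773/337120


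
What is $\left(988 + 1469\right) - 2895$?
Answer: $-438$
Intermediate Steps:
$\left(988 + 1469\right) - 2895 = 2457 - 2895 = -438$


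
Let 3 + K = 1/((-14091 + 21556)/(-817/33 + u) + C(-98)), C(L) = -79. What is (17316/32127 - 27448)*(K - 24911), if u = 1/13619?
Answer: 6201168160358308057200/9068340645017 ≈ 6.8383e+8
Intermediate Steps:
u = 1/13619 ≈ 7.3427e-5
K = -2542613977/846796213 (K = -3 + 1/((-14091 + 21556)/(-817/33 + 1/13619) - 79) = -3 + 1/(7465/(-817*1/33 + 1/13619) - 79) = -3 + 1/(7465/(-817/33 + 1/13619) - 79) = -3 + 1/(7465/(-11126690/449427) - 79) = -3 + 1/(7465*(-449427/11126690) - 79) = -3 + 1/(-670994511/2225338 - 79) = -3 + 1/(-846796213/2225338) = -3 - 2225338/846796213 = -2542613977/846796213 ≈ -3.0026)
(17316/32127 - 27448)*(K - 24911) = (17316/32127 - 27448)*(-2542613977/846796213 - 24911) = (17316*(1/32127) - 27448)*(-21097083076020/846796213) = (5772/10709 - 27448)*(-21097083076020/846796213) = -293934860/10709*(-21097083076020/846796213) = 6201168160358308057200/9068340645017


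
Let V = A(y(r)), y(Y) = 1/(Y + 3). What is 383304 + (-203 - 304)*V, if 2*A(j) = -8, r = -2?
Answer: 385332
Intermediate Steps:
y(Y) = 1/(3 + Y)
A(j) = -4 (A(j) = (1/2)*(-8) = -4)
V = -4
383304 + (-203 - 304)*V = 383304 + (-203 - 304)*(-4) = 383304 - 507*(-4) = 383304 + 2028 = 385332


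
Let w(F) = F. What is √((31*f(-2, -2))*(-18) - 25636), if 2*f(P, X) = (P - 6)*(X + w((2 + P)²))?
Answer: 10*I*√301 ≈ 173.49*I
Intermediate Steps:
f(P, X) = (-6 + P)*(X + (2 + P)²)/2 (f(P, X) = ((P - 6)*(X + (2 + P)²))/2 = ((-6 + P)*(X + (2 + P)²))/2 = (-6 + P)*(X + (2 + P)²)/2)
√((31*f(-2, -2))*(-18) - 25636) = √((31*(-12 + (½)*(-2)³ - 1*(-2)² - 10*(-2) - 3*(-2) + (½)*(-2)*(-2)))*(-18) - 25636) = √((31*(-12 + (½)*(-8) - 1*4 + 20 + 6 + 2))*(-18) - 25636) = √((31*(-12 - 4 - 4 + 20 + 6 + 2))*(-18) - 25636) = √((31*8)*(-18) - 25636) = √(248*(-18) - 25636) = √(-4464 - 25636) = √(-30100) = 10*I*√301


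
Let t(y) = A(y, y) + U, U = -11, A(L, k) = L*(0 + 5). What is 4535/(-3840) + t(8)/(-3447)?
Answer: -1049567/882432 ≈ -1.1894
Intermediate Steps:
A(L, k) = 5*L (A(L, k) = L*5 = 5*L)
t(y) = -11 + 5*y (t(y) = 5*y - 11 = -11 + 5*y)
4535/(-3840) + t(8)/(-3447) = 4535/(-3840) + (-11 + 5*8)/(-3447) = 4535*(-1/3840) + (-11 + 40)*(-1/3447) = -907/768 + 29*(-1/3447) = -907/768 - 29/3447 = -1049567/882432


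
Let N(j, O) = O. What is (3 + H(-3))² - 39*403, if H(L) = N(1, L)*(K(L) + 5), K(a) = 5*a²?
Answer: 5892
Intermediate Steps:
H(L) = L*(5 + 5*L²) (H(L) = L*(5*L² + 5) = L*(5 + 5*L²))
(3 + H(-3))² - 39*403 = (3 + 5*(-3)*(1 + (-3)²))² - 39*403 = (3 + 5*(-3)*(1 + 9))² - 15717 = (3 + 5*(-3)*10)² - 15717 = (3 - 150)² - 15717 = (-147)² - 15717 = 21609 - 15717 = 5892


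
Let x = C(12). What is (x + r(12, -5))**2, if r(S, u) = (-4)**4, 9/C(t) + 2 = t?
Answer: 6599761/100 ≈ 65998.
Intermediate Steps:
C(t) = 9/(-2 + t)
r(S, u) = 256
x = 9/10 (x = 9/(-2 + 12) = 9/10 ≈ 0.90000)
(x + r(12, -5))**2 = (9/10 + 256)**2 = (2569/10)**2 = 6599761/100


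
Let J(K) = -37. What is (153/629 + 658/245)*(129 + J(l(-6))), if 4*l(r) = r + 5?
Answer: 348956/1295 ≈ 269.46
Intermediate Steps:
l(r) = 5/4 + r/4 (l(r) = (r + 5)/4 = (5 + r)/4 = 5/4 + r/4)
(153/629 + 658/245)*(129 + J(l(-6))) = (153/629 + 658/245)*(129 - 37) = (153*(1/629) + 658*(1/245))*92 = (9/37 + 94/35)*92 = (3793/1295)*92 = 348956/1295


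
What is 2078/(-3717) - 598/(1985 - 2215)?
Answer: 37931/18585 ≈ 2.0409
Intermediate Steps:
2078/(-3717) - 598/(1985 - 2215) = 2078*(-1/3717) - 598/(-230) = -2078/3717 - 598*(-1/230) = -2078/3717 + 13/5 = 37931/18585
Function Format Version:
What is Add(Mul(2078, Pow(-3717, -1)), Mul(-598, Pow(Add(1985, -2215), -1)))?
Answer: Rational(37931, 18585) ≈ 2.0409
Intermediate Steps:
Add(Mul(2078, Pow(-3717, -1)), Mul(-598, Pow(Add(1985, -2215), -1))) = Add(Mul(2078, Rational(-1, 3717)), Mul(-598, Pow(-230, -1))) = Add(Rational(-2078, 3717), Mul(-598, Rational(-1, 230))) = Add(Rational(-2078, 3717), Rational(13, 5)) = Rational(37931, 18585)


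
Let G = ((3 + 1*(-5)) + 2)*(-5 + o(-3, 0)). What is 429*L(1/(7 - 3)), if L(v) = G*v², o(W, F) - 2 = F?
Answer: 0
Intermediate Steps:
o(W, F) = 2 + F
G = 0 (G = ((3 + 1*(-5)) + 2)*(-5 + (2 + 0)) = ((3 - 5) + 2)*(-5 + 2) = (-2 + 2)*(-3) = 0*(-3) = 0)
L(v) = 0 (L(v) = 0*v² = 0)
429*L(1/(7 - 3)) = 429*0 = 0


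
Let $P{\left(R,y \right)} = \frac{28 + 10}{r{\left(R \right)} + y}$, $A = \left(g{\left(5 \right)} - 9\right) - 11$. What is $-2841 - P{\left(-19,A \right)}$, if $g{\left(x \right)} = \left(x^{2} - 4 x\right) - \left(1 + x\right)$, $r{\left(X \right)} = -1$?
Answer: $- \frac{31232}{11} \approx -2839.3$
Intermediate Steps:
$g{\left(x \right)} = -1 + x^{2} - 5 x$
$A = -21$ ($A = \left(\left(-1 + 5^{2} - 25\right) - 9\right) - 11 = \left(\left(-1 + 25 - 25\right) - 9\right) - 11 = \left(-1 - 9\right) - 11 = -10 - 11 = -21$)
$P{\left(R,y \right)} = \frac{38}{-1 + y}$ ($P{\left(R,y \right)} = \frac{28 + 10}{-1 + y} = \frac{38}{-1 + y}$)
$-2841 - P{\left(-19,A \right)} = -2841 - \frac{38}{-1 - 21} = -2841 - \frac{38}{-22} = -2841 - 38 \left(- \frac{1}{22}\right) = -2841 - - \frac{19}{11} = -2841 + \frac{19}{11} = - \frac{31232}{11}$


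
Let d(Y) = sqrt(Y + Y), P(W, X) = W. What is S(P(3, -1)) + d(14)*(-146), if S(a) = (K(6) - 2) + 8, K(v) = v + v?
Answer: 18 - 292*sqrt(7) ≈ -754.56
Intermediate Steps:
K(v) = 2*v
S(a) = 18 (S(a) = (2*6 - 2) + 8 = (12 - 2) + 8 = 10 + 8 = 18)
d(Y) = sqrt(2)*sqrt(Y) (d(Y) = sqrt(2*Y) = sqrt(2)*sqrt(Y))
S(P(3, -1)) + d(14)*(-146) = 18 + (sqrt(2)*sqrt(14))*(-146) = 18 + (2*sqrt(7))*(-146) = 18 - 292*sqrt(7)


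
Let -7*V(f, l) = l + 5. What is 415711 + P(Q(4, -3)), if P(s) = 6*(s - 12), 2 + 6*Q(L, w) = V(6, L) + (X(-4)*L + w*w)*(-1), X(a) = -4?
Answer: 2909499/7 ≈ 4.1564e+5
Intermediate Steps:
V(f, l) = -5/7 - l/7 (V(f, l) = -(l + 5)/7 = -(5 + l)/7 = -5/7 - l/7)
Q(L, w) = -19/42 - w**2/6 + 9*L/14 (Q(L, w) = -1/3 + ((-5/7 - L/7) + (-4*L + w*w)*(-1))/6 = -1/3 + ((-5/7 - L/7) + (-4*L + w**2)*(-1))/6 = -1/3 + ((-5/7 - L/7) + (w**2 - 4*L)*(-1))/6 = -1/3 + ((-5/7 - L/7) + (-w**2 + 4*L))/6 = -1/3 + (-5/7 - w**2 + 27*L/7)/6 = -1/3 + (-5/42 - w**2/6 + 9*L/14) = -19/42 - w**2/6 + 9*L/14)
P(s) = -72 + 6*s (P(s) = 6*(-12 + s) = -72 + 6*s)
415711 + P(Q(4, -3)) = 415711 + (-72 + 6*(-19/42 - 1/6*(-3)**2 + (9/14)*4)) = 415711 + (-72 + 6*(-19/42 - 1/6*9 + 18/7)) = 415711 + (-72 + 6*(-19/42 - 3/2 + 18/7)) = 415711 + (-72 + 6*(13/21)) = 415711 + (-72 + 26/7) = 415711 - 478/7 = 2909499/7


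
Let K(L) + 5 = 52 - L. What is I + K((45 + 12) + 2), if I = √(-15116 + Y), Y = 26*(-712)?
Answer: -12 + 2*I*√8407 ≈ -12.0 + 183.38*I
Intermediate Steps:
Y = -18512
I = 2*I*√8407 (I = √(-15116 - 18512) = √(-33628) = 2*I*√8407 ≈ 183.38*I)
K(L) = 47 - L (K(L) = -5 + (52 - L) = 47 - L)
I + K((45 + 12) + 2) = 2*I*√8407 + (47 - ((45 + 12) + 2)) = 2*I*√8407 + (47 - (57 + 2)) = 2*I*√8407 + (47 - 1*59) = 2*I*√8407 + (47 - 59) = 2*I*√8407 - 12 = -12 + 2*I*√8407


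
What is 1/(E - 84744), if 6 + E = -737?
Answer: -1/85487 ≈ -1.1698e-5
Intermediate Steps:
E = -743 (E = -6 - 737 = -743)
1/(E - 84744) = 1/(-743 - 84744) = 1/(-85487) = -1/85487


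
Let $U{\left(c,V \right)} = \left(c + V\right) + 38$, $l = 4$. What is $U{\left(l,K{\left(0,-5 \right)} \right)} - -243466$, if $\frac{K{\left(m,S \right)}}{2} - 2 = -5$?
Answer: $243502$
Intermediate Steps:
$K{\left(m,S \right)} = -6$ ($K{\left(m,S \right)} = 4 + 2 \left(-5\right) = 4 - 10 = -6$)
$U{\left(c,V \right)} = 38 + V + c$ ($U{\left(c,V \right)} = \left(V + c\right) + 38 = 38 + V + c$)
$U{\left(l,K{\left(0,-5 \right)} \right)} - -243466 = \left(38 - 6 + 4\right) - -243466 = 36 + 243466 = 243502$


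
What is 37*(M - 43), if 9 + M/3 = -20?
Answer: -4810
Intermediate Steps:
M = -87 (M = -27 + 3*(-20) = -27 - 60 = -87)
37*(M - 43) = 37*(-87 - 43) = 37*(-130) = -4810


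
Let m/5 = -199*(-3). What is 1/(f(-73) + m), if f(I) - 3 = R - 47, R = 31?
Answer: 1/2972 ≈ 0.00033647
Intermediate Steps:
f(I) = -13 (f(I) = 3 + (31 - 47) = 3 - 16 = -13)
m = 2985 (m = 5*(-199*(-3)) = 5*597 = 2985)
1/(f(-73) + m) = 1/(-13 + 2985) = 1/2972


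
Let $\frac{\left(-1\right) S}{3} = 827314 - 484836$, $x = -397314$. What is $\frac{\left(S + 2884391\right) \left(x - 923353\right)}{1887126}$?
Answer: $- \frac{2452421830319}{1887126} \approx -1.2996 \cdot 10^{6}$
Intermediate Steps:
$S = -1027434$ ($S = - 3 \left(827314 - 484836\right) = \left(-3\right) 342478 = -1027434$)
$\frac{\left(S + 2884391\right) \left(x - 923353\right)}{1887126} = \frac{\left(-1027434 + 2884391\right) \left(-397314 - 923353\right)}{1887126} = 1856957 \left(-1320667\right) \frac{1}{1887126} = \left(-2452421830319\right) \frac{1}{1887126} = - \frac{2452421830319}{1887126}$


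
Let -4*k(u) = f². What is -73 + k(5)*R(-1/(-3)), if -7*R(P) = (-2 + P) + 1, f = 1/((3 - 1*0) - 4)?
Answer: -3067/42 ≈ -73.024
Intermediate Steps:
f = -1 (f = 1/((3 + 0) - 4) = 1/(3 - 4) = 1/(-1) = -1)
k(u) = -¼ (k(u) = -¼*(-1)² = -¼*1 = -¼)
R(P) = ⅐ - P/7 (R(P) = -((-2 + P) + 1)/7 = -(-1 + P)/7 = ⅐ - P/7)
-73 + k(5)*R(-1/(-3)) = -73 - (⅐ - (-1)/(7*(-3)))/4 = -73 - (⅐ - (-1)*(-1)/(7*3))/4 = -73 - (⅐ - ⅐*⅓)/4 = -73 - (⅐ - 1/21)/4 = -73 - ¼*2/21 = -73 - 1/42 = -3067/42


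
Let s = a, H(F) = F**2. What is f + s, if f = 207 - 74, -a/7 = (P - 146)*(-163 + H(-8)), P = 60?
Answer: -59465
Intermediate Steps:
a = -59598 (a = -7*(60 - 146)*(-163 + (-8)**2) = -(-602)*(-163 + 64) = -(-602)*(-99) = -7*8514 = -59598)
f = 133
s = -59598
f + s = 133 - 59598 = -59465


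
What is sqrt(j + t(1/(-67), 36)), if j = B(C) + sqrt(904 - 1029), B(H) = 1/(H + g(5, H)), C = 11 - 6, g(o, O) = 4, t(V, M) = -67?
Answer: sqrt(-602 + 45*I*sqrt(5))/3 ≈ 0.68116 + 8.2069*I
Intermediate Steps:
C = 5
B(H) = 1/(4 + H) (B(H) = 1/(H + 4) = 1/(4 + H))
j = 1/9 + 5*I*sqrt(5) (j = 1/(4 + 5) + sqrt(904 - 1029) = 1/9 + sqrt(-125) = 1/9 + 5*I*sqrt(5) ≈ 0.11111 + 11.18*I)
sqrt(j + t(1/(-67), 36)) = sqrt((1/9 + 5*I*sqrt(5)) - 67) = sqrt(-602/9 + 5*I*sqrt(5))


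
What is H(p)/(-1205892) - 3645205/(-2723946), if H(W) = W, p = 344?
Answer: 8517028121/6365861802 ≈ 1.3379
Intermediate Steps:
H(p)/(-1205892) - 3645205/(-2723946) = 344/(-1205892) - 3645205/(-2723946) = 344*(-1/1205892) - 3645205*(-1/2723946) = -2/7011 + 3645205/2723946 = 8517028121/6365861802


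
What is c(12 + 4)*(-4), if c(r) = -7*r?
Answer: 448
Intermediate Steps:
c(12 + 4)*(-4) = -7*(12 + 4)*(-4) = -7*16*(-4) = -112*(-4) = 448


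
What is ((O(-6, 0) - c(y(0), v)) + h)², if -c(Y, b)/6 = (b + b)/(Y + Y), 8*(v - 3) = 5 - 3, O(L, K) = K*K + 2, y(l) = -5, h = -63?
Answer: 421201/100 ≈ 4212.0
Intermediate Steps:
O(L, K) = 2 + K² (O(L, K) = K² + 2 = 2 + K²)
v = 13/4 (v = 3 + (5 - 3)/8 = 3 + (⅛)*2 = 3 + ¼ = 13/4 ≈ 3.2500)
c(Y, b) = -6*b/Y (c(Y, b) = -6*(b + b)/(Y + Y) = -6*2*b/(2*Y) = -6*2*b*1/(2*Y) = -6*b/Y)
((O(-6, 0) - c(y(0), v)) + h)² = (((2 + 0²) - (-6)*13/(4*(-5))) - 63)² = (((2 + 0) - (-6)*13*(-1)/(4*5)) - 63)² = ((2 - 1*39/10) - 63)² = ((2 - 39/10) - 63)² = (-19/10 - 63)² = (-649/10)² = 421201/100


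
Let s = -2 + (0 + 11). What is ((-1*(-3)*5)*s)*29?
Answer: 3915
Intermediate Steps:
s = 9 (s = -2 + 11 = 9)
((-1*(-3)*5)*s)*29 = ((-1*(-3)*5)*9)*29 = ((3*5)*9)*29 = (15*9)*29 = 135*29 = 3915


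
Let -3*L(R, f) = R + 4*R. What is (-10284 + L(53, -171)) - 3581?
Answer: -41860/3 ≈ -13953.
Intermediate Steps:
L(R, f) = -5*R/3 (L(R, f) = -(R + 4*R)/3 = -5*R/3)
(-10284 + L(53, -171)) - 3581 = (-10284 - 5/3*53) - 3581 = (-10284 - 265/3) - 3581 = -31117/3 - 3581 = -41860/3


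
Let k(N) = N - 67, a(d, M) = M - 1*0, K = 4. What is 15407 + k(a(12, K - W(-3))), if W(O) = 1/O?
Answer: 46033/3 ≈ 15344.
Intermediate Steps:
W(O) = 1/O
a(d, M) = M (a(d, M) = M + 0 = M)
k(N) = -67 + N
15407 + k(a(12, K - W(-3))) = 15407 + (-67 + (4 - 1/(-3))) = 15407 + (-67 + (4 - 1*(-⅓))) = 15407 + (-67 + (4 + ⅓)) = 15407 + (-67 + 13/3) = 15407 - 188/3 = 46033/3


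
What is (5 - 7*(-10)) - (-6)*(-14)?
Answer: -9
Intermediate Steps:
(5 - 7*(-10)) - (-6)*(-14) = (5 + 70) - 1*84 = 75 - 84 = -9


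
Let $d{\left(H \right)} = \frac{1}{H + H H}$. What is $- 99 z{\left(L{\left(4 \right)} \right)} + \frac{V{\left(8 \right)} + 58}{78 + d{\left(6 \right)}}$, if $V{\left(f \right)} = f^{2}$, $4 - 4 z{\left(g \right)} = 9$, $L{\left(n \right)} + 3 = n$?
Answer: $\frac{1642611}{13108} \approx 125.31$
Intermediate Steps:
$L{\left(n \right)} = -3 + n$
$z{\left(g \right)} = - \frac{5}{4}$ ($z{\left(g \right)} = 1 - \frac{9}{4} = - \frac{5}{4}$)
$d{\left(H \right)} = \frac{1}{H + H^{2}}$
$- 99 z{\left(L{\left(4 \right)} \right)} + \frac{V{\left(8 \right)} + 58}{78 + d{\left(6 \right)}} = \left(-99\right) \left(- \frac{5}{4}\right) + \frac{8^{2} + 58}{78 + \frac{1}{6 \left(1 + 6\right)}} = \frac{495}{4} + \frac{64 + 58}{78 + \frac{1}{6 \cdot 7}} = \frac{495}{4} + \frac{122}{78 + \frac{1}{6} \cdot \frac{1}{7}} = \frac{495}{4} + \frac{122}{78 + \frac{1}{42}} = \frac{495}{4} + \frac{122}{\frac{3277}{42}} = \frac{495}{4} + 122 \cdot \frac{42}{3277} = \frac{495}{4} + \frac{5124}{3277} = \frac{1642611}{13108}$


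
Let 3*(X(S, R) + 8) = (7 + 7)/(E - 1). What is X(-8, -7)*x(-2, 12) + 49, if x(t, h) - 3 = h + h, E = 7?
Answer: -146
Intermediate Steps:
x(t, h) = 3 + 2*h (x(t, h) = 3 + (h + h) = 3 + 2*h)
X(S, R) = -65/9 (X(S, R) = -8 + ((7 + 7)/(7 - 1))/3 = -8 + (14/6)/3 = -8 + (14*(1/6))/3 = -8 + (1/3)*(7/3) = -8 + 7/9 = -65/9)
X(-8, -7)*x(-2, 12) + 49 = -65*(3 + 2*12)/9 + 49 = -65*(3 + 24)/9 + 49 = -65/9*27 + 49 = -195 + 49 = -146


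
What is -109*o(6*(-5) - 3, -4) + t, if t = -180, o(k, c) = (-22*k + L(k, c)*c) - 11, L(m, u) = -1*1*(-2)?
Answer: -77243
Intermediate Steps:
L(m, u) = 2 (L(m, u) = -1*(-2) = 2)
o(k, c) = -11 - 22*k + 2*c (o(k, c) = (-22*k + 2*c) - 11 = -11 - 22*k + 2*c)
-109*o(6*(-5) - 3, -4) + t = -109*(-11 - 22*(6*(-5) - 3) + 2*(-4)) - 180 = -109*(-11 - 22*(-30 - 3) - 8) - 180 = -109*(-11 - 22*(-33) - 8) - 180 = -109*(-11 + 726 - 8) - 180 = -109*707 - 180 = -77063 - 180 = -77243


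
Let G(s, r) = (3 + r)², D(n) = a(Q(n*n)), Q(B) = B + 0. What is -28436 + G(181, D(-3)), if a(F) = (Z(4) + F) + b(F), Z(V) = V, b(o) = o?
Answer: -27811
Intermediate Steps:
Q(B) = B
a(F) = 4 + 2*F (a(F) = (4 + F) + F = 4 + 2*F)
D(n) = 4 + 2*n² (D(n) = 4 + 2*(n*n) = 4 + 2*n²)
-28436 + G(181, D(-3)) = -28436 + (3 + (4 + 2*(-3)²))² = -28436 + (3 + (4 + 2*9))² = -28436 + (3 + (4 + 18))² = -28436 + (3 + 22)² = -28436 + 25² = -28436 + 625 = -27811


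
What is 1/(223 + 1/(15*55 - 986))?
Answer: 161/35902 ≈ 0.0044844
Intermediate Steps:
1/(223 + 1/(15*55 - 986)) = 1/(223 + 1/(825 - 986)) = 1/(223 + 1/(-161)) = 1/(223 - 1/161) = 1/(35902/161) = 161/35902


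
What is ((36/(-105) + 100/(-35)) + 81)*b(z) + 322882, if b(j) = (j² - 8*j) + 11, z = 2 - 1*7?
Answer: 1643974/5 ≈ 3.2880e+5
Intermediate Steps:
z = -5 (z = 2 - 7 = -5)
b(j) = 11 + j² - 8*j
((36/(-105) + 100/(-35)) + 81)*b(z) + 322882 = ((36/(-105) + 100/(-35)) + 81)*(11 + (-5)² - 8*(-5)) + 322882 = ((36*(-1/105) + 100*(-1/35)) + 81)*(11 + 25 + 40) + 322882 = ((-12/35 - 20/7) + 81)*76 + 322882 = (-16/5 + 81)*76 + 322882 = (389/5)*76 + 322882 = 29564/5 + 322882 = 1643974/5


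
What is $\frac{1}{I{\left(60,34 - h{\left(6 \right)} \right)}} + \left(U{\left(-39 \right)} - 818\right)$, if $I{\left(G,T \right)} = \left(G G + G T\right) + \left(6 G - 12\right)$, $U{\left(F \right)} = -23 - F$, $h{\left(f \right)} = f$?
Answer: $- \frac{4513655}{5628} \approx -802.0$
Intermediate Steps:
$I{\left(G,T \right)} = -12 + G^{2} + 6 G + G T$ ($I{\left(G,T \right)} = \left(G^{2} + G T\right) + \left(-12 + 6 G\right) = -12 + G^{2} + 6 G + G T$)
$\frac{1}{I{\left(60,34 - h{\left(6 \right)} \right)}} + \left(U{\left(-39 \right)} - 818\right) = \frac{1}{-12 + 60^{2} + 6 \cdot 60 + 60 \left(34 - 6\right)} - 802 = \frac{1}{-12 + 3600 + 360 + 60 \left(34 - 6\right)} + \left(\left(-23 + 39\right) - 818\right) = \frac{1}{-12 + 3600 + 360 + 60 \cdot 28} + \left(16 - 818\right) = \frac{1}{-12 + 3600 + 360 + 1680} - 802 = \frac{1}{5628} - 802 = - \frac{4513655}{5628}$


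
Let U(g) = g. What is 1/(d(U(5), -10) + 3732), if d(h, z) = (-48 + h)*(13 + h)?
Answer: 1/2958 ≈ 0.00033807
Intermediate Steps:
1/(d(U(5), -10) + 3732) = 1/((-624 + 5**2 - 35*5) + 3732) = 1/((-624 + 25 - 175) + 3732) = 1/(-774 + 3732) = 1/2958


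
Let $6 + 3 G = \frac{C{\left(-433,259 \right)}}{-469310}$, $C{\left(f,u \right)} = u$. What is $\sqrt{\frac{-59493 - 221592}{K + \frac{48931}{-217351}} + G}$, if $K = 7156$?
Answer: $\frac{i \sqrt{35190619081027909955013348690}}{29196992020830} \approx 6.425 i$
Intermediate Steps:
$G = - \frac{2816119}{1407930}$ ($G = -2 + \frac{259 \frac{1}{-469310}}{3} = -2 + \frac{259 \left(- \frac{1}{469310}\right)}{3} = -2 + \frac{1}{3} \left(- \frac{259}{469310}\right) = -2 - \frac{259}{1407930} = - \frac{2816119}{1407930} \approx -2.0002$)
$\sqrt{\frac{-59493 - 221592}{K + \frac{48931}{-217351}} + G} = \sqrt{\frac{-59493 - 221592}{7156 + \frac{48931}{-217351}} - \frac{2816119}{1407930}} = \sqrt{- \frac{281085}{7156 + 48931 \left(- \frac{1}{217351}\right)} - \frac{2816119}{1407930}} = \sqrt{- \frac{281085}{7156 - \frac{48931}{217351}} - \frac{2816119}{1407930}} = \sqrt{- \frac{281085}{\frac{1555314825}{217351}} - \frac{2816119}{1407930}} = \sqrt{\left(-281085\right) \frac{217351}{1555314825} - \frac{2816119}{1407930}} = \sqrt{- \frac{4072940389}{103687655} - \frac{2816119}{1407930}} = \sqrt{- \frac{1205282347439143}{29196992020830}} = \frac{i \sqrt{35190619081027909955013348690}}{29196992020830}$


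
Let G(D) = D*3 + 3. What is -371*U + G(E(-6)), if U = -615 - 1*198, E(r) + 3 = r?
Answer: 301599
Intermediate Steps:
E(r) = -3 + r
U = -813 (U = -615 - 198 = -813)
G(D) = 3 + 3*D (G(D) = 3*D + 3 = 3 + 3*D)
-371*U + G(E(-6)) = -371*(-813) + (3 + 3*(-3 - 6)) = 301623 + (3 + 3*(-9)) = 301623 + (3 - 27) = 301623 - 24 = 301599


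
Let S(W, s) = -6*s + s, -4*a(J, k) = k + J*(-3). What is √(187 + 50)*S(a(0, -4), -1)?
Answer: 5*√237 ≈ 76.974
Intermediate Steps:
a(J, k) = -k/4 + 3*J/4 (a(J, k) = -(k + J*(-3))/4 = -(k - 3*J)/4 = -k/4 + 3*J/4)
S(W, s) = -5*s
√(187 + 50)*S(a(0, -4), -1) = √(187 + 50)*(-5*(-1)) = √237*5 = 5*√237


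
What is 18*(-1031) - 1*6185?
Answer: -24743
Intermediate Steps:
18*(-1031) - 1*6185 = -18558 - 6185 = -24743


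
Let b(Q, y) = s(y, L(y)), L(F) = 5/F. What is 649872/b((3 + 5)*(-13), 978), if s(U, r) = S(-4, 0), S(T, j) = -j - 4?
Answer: -162468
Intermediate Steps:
S(T, j) = -4 - j
s(U, r) = -4 (s(U, r) = -4 - 1*0 = -4 + 0 = -4)
b(Q, y) = -4
649872/b((3 + 5)*(-13), 978) = 649872/(-4) = 649872*(-¼) = -162468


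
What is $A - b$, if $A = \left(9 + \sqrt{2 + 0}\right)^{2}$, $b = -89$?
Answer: $172 + 18 \sqrt{2} \approx 197.46$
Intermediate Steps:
$A = \left(9 + \sqrt{2}\right)^{2} \approx 108.46$
$A - b = \left(9 + \sqrt{2}\right)^{2} - -89 = \left(9 + \sqrt{2}\right)^{2} + 89 = 89 + \left(9 + \sqrt{2}\right)^{2}$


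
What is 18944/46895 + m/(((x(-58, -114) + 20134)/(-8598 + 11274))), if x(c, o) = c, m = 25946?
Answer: 271364193722/78455335 ≈ 3458.8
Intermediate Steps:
18944/46895 + m/(((x(-58, -114) + 20134)/(-8598 + 11274))) = 18944/46895 + 25946/(((-58 + 20134)/(-8598 + 11274))) = 18944*(1/46895) + 25946/((20076/2676)) = 18944/46895 + 25946/((20076*(1/2676))) = 18944/46895 + 25946/(1673/223) = 18944/46895 + 25946*(223/1673) = 18944/46895 + 5785958/1673 = 271364193722/78455335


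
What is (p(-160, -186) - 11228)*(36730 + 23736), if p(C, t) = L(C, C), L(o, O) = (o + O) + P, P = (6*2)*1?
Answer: -697535776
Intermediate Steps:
P = 12 (P = 12*1 = 12)
L(o, O) = 12 + O + o (L(o, O) = (o + O) + 12 = (O + o) + 12 = 12 + O + o)
p(C, t) = 12 + 2*C (p(C, t) = 12 + C + C = 12 + 2*C)
(p(-160, -186) - 11228)*(36730 + 23736) = ((12 + 2*(-160)) - 11228)*(36730 + 23736) = ((12 - 320) - 11228)*60466 = (-308 - 11228)*60466 = -11536*60466 = -697535776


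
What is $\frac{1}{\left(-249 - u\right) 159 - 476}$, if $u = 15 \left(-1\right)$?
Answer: $- \frac{1}{37682} \approx -2.6538 \cdot 10^{-5}$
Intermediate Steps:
$u = -15$
$\frac{1}{\left(-249 - u\right) 159 - 476} = \frac{1}{\left(-249 - -15\right) 159 - 476} = \frac{1}{\left(-249 + 15\right) 159 - 476} = \frac{1}{\left(-234\right) 159 - 476} = \frac{1}{-37206 - 476} = \frac{1}{-37682} = - \frac{1}{37682}$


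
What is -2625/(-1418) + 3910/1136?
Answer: 2131595/402712 ≈ 5.2931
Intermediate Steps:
-2625/(-1418) + 3910/1136 = -2625*(-1/1418) + 3910*(1/1136) = 2625/1418 + 1955/568 = 2131595/402712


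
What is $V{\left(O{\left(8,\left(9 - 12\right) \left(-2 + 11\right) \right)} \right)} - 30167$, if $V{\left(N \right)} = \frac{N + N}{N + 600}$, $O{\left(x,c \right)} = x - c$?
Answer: $- \frac{3831195}{127} \approx -30167.0$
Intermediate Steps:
$V{\left(N \right)} = \frac{2 N}{600 + N}$
$V{\left(O{\left(8,\left(9 - 12\right) \left(-2 + 11\right) \right)} \right)} - 30167 = \frac{2 \left(8 - \left(9 - 12\right) \left(-2 + 11\right)\right)}{600 - \left(-8 + \left(9 - 12\right) \left(-2 + 11\right)\right)} - 30167 = \frac{2 \left(8 - \left(-3\right) 9\right)}{600 - \left(-8 - 27\right)} - 30167 = \frac{2 \left(8 - -27\right)}{600 + \left(8 - -27\right)} - 30167 = \frac{2 \left(8 + 27\right)}{600 + \left(8 + 27\right)} - 30167 = 2 \cdot 35 \frac{1}{600 + 35} - 30167 = 2 \cdot 35 \cdot \frac{1}{635} - 30167 = \frac{14}{127} - 30167 = - \frac{3831195}{127}$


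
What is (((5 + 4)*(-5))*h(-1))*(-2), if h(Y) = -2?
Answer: -180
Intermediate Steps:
(((5 + 4)*(-5))*h(-1))*(-2) = (((5 + 4)*(-5))*(-2))*(-2) = ((9*(-5))*(-2))*(-2) = -45*(-2)*(-2) = 90*(-2) = -180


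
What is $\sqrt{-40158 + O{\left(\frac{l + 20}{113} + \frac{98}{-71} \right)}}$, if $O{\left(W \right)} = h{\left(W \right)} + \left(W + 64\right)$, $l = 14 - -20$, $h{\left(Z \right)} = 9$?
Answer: $\frac{3 i \sqrt{286696730165}}{8023} \approx 200.21 i$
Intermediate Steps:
$l = 34$ ($l = 14 + 20 = 34$)
$O{\left(W \right)} = 73 + W$ ($O{\left(W \right)} = 9 + \left(W + 64\right) = 9 + \left(64 + W\right) = 73 + W$)
$\sqrt{-40158 + O{\left(\frac{l + 20}{113} + \frac{98}{-71} \right)}} = \sqrt{-40158 + \left(73 + \left(\frac{34 + 20}{113} + \frac{98}{-71}\right)\right)} = \sqrt{-40158 + \left(73 + \left(54 \cdot \frac{1}{113} + 98 \left(- \frac{1}{71}\right)\right)\right)} = \sqrt{-40158 + \left(73 + \left(\frac{54}{113} - \frac{98}{71}\right)\right)} = \sqrt{-40158 + \left(73 - \frac{7240}{8023}\right)} = \sqrt{-40158 + \frac{578439}{8023}} = \sqrt{- \frac{321609195}{8023}} = \frac{3 i \sqrt{286696730165}}{8023}$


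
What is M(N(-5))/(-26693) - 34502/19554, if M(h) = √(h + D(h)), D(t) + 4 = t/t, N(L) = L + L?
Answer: -17251/9777 - I*√13/26693 ≈ -1.7644 - 0.00013507*I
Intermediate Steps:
N(L) = 2*L
D(t) = -3 (D(t) = -4 + t/t = -4 + 1 = -3)
M(h) = √(-3 + h) (M(h) = √(h - 3) = √(-3 + h))
M(N(-5))/(-26693) - 34502/19554 = √(-3 + 2*(-5))/(-26693) - 34502/19554 = √(-3 - 10)*(-1/26693) - 34502*1/19554 = √(-13)*(-1/26693) - 17251/9777 = (I*√13)*(-1/26693) - 17251/9777 = -I*√13/26693 - 17251/9777 = -17251/9777 - I*√13/26693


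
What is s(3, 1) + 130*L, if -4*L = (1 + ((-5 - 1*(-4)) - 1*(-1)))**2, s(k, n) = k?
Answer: -59/2 ≈ -29.500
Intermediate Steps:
L = -1/4 (L = -(1 + ((-5 - 1*(-4)) - 1*(-1)))**2/4 = -(1 + ((-5 + 4) + 1))**2/4 = -(1 + (-1 + 1))**2/4 = -(1 + 0)**2/4 = -1/4*1**2 = -1/4*1 = -1/4 ≈ -0.25000)
s(3, 1) + 130*L = 3 + 130*(-1/4) = 3 - 65/2 = -59/2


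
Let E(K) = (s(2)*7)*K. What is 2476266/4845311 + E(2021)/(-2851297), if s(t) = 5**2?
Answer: 8926384723/23064141433 ≈ 0.38702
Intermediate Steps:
s(t) = 25
E(K) = 175*K (E(K) = (25*7)*K = 175*K)
2476266/4845311 + E(2021)/(-2851297) = 2476266/4845311 + (175*2021)/(-2851297) = 2476266*(1/4845311) + 353675*(-1/2851297) = 4134/8089 - 353675/2851297 = 8926384723/23064141433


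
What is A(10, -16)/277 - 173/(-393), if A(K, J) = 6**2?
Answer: 62069/108861 ≈ 0.57017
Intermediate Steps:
A(K, J) = 36
A(10, -16)/277 - 173/(-393) = 36/277 - 173/(-393) = 36*(1/277) - 173*(-1/393) = 36/277 + 173/393 = 62069/108861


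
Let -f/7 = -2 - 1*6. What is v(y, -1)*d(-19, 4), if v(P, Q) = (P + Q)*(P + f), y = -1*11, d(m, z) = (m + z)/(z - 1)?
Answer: 2700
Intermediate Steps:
d(m, z) = (m + z)/(-1 + z)
f = 56 (f = -7*(-2 - 1*6) = -7*(-2 - 6) = -7*(-8) = 56)
y = -11
v(P, Q) = (56 + P)*(P + Q) (v(P, Q) = (P + Q)*(P + 56) = (P + Q)*(56 + P) = (56 + P)*(P + Q))
v(y, -1)*d(-19, 4) = ((-11)² + 56*(-11) + 56*(-1) - 11*(-1))*((-19 + 4)/(-1 + 4)) = (121 - 616 - 56 + 11)*(-15/3) = -180*(-15) = -540*(-5) = 2700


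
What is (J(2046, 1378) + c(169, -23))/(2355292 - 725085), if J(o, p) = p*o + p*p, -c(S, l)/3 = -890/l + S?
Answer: 108505925/37494761 ≈ 2.8939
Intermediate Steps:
c(S, l) = -3*S + 2670/l (c(S, l) = -3*(-890/l + S) = -3*(S - 890/l) = -3*S + 2670/l)
J(o, p) = p² + o*p (J(o, p) = o*p + p² = p² + o*p)
(J(2046, 1378) + c(169, -23))/(2355292 - 725085) = (1378*(2046 + 1378) + (-3*169 + 2670/(-23)))/(2355292 - 725085) = (1378*3424 + (-507 + 2670*(-1/23)))/1630207 = (4718272 + (-507 - 2670/23))*(1/1630207) = (4718272 - 14331/23)*(1/1630207) = (108505925/23)*(1/1630207) = 108505925/37494761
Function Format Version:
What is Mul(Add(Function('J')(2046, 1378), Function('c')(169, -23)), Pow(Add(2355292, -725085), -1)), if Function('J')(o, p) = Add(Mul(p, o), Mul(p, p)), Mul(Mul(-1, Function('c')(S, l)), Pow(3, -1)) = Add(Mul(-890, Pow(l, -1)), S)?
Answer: Rational(108505925, 37494761) ≈ 2.8939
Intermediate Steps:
Function('c')(S, l) = Add(Mul(-3, S), Mul(2670, Pow(l, -1))) (Function('c')(S, l) = Mul(-3, Add(Mul(-890, Pow(l, -1)), S)) = Mul(-3, Add(S, Mul(-890, Pow(l, -1)))) = Add(Mul(-3, S), Mul(2670, Pow(l, -1))))
Function('J')(o, p) = Add(Pow(p, 2), Mul(o, p)) (Function('J')(o, p) = Add(Mul(o, p), Pow(p, 2)) = Add(Pow(p, 2), Mul(o, p)))
Mul(Add(Function('J')(2046, 1378), Function('c')(169, -23)), Pow(Add(2355292, -725085), -1)) = Mul(Add(Mul(1378, Add(2046, 1378)), Add(Mul(-3, 169), Mul(2670, Pow(-23, -1)))), Pow(Add(2355292, -725085), -1)) = Mul(Add(Mul(1378, 3424), Add(-507, Mul(2670, Rational(-1, 23)))), Pow(1630207, -1)) = Mul(Add(4718272, Add(-507, Rational(-2670, 23))), Rational(1, 1630207)) = Mul(Add(4718272, Rational(-14331, 23)), Rational(1, 1630207)) = Mul(Rational(108505925, 23), Rational(1, 1630207)) = Rational(108505925, 37494761)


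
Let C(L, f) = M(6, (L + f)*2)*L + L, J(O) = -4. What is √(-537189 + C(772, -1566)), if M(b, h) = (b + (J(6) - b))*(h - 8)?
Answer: √4392031 ≈ 2095.7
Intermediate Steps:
M(b, h) = 32 - 4*h (M(b, h) = (b + (-4 - b))*(h - 8) = -4*(-8 + h) = 32 - 4*h)
C(L, f) = L + L*(32 - 8*L - 8*f) (C(L, f) = (32 - 4*(L + f)*2)*L + L = (32 - 4*(2*L + 2*f))*L + L = (32 + (-8*L - 8*f))*L + L = (32 - 8*L - 8*f)*L + L = L*(32 - 8*L - 8*f) + L = L + L*(32 - 8*L - 8*f))
√(-537189 + C(772, -1566)) = √(-537189 + 772*(33 - 8*772 - 8*(-1566))) = √(-537189 + 772*(33 - 6176 + 12528)) = √(-537189 + 772*6385) = √(-537189 + 4929220) = √4392031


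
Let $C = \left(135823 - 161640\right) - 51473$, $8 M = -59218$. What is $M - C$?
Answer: $\frac{279551}{4} \approx 69888.0$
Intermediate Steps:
$M = - \frac{29609}{4}$ ($M = \frac{1}{8} \left(-59218\right) = - \frac{29609}{4} \approx -7402.3$)
$C = -77290$ ($C = -25817 - 51473 = -77290$)
$M - C = - \frac{29609}{4} - -77290 = - \frac{29609}{4} + 77290 = \frac{279551}{4}$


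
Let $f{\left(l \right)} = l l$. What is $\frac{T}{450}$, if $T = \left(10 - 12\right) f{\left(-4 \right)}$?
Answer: $- \frac{16}{225} \approx -0.071111$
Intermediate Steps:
$f{\left(l \right)} = l^{2}$
$T = -32$ ($T = \left(10 - 12\right) \left(-4\right)^{2} = \left(-2\right) 16 = -32$)
$\frac{T}{450} = - \frac{32}{450} = \left(-32\right) \frac{1}{450} = - \frac{16}{225}$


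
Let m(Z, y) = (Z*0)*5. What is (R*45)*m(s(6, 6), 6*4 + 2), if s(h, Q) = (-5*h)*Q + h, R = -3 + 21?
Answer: 0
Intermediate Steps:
R = 18
s(h, Q) = h - 5*Q*h (s(h, Q) = -5*Q*h + h = h - 5*Q*h)
m(Z, y) = 0 (m(Z, y) = 0*5 = 0)
(R*45)*m(s(6, 6), 6*4 + 2) = (18*45)*0 = 810*0 = 0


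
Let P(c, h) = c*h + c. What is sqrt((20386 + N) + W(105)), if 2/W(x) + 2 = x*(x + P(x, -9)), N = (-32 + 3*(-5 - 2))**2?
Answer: sqrt(138156130831801)/77177 ≈ 152.30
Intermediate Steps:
N = 2809 (N = (-32 + 3*(-7))**2 = (-32 - 21)**2 = (-53)**2 = 2809)
P(c, h) = c + c*h
W(x) = 2/(-2 - 7*x**2) (W(x) = 2/(-2 + x*(x + x*(1 - 9))) = 2/(-2 + x*(x + x*(-8))) = 2/(-2 + x*(x - 8*x)) = 2/(-2 + x*(-7*x)) = 2/(-2 - 7*x**2))
sqrt((20386 + N) + W(105)) = sqrt((20386 + 2809) + 2/(-2 - 7*105**2)) = sqrt(23195 + 2/(-2 - 7*11025)) = sqrt(23195 + 2/(-2 - 77175)) = sqrt(23195 + 2/(-77177)) = sqrt(23195 + 2*(-1/77177)) = sqrt(23195 - 2/77177) = sqrt(1790120513/77177) = sqrt(138156130831801)/77177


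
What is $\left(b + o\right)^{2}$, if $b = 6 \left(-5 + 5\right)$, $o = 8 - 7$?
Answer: $1$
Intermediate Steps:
$o = 1$
$b = 0$ ($b = 6 \cdot 0 = 0$)
$\left(b + o\right)^{2} = \left(0 + 1\right)^{2} = 1^{2} = 1$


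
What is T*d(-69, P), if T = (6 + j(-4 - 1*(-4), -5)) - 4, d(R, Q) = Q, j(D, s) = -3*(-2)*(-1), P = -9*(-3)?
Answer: -108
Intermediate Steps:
P = 27
j(D, s) = -6 (j(D, s) = 6*(-1) = -6)
T = -4 (T = (6 - 6) - 4 = 0 - 4 = -4)
T*d(-69, P) = -4*27 = -108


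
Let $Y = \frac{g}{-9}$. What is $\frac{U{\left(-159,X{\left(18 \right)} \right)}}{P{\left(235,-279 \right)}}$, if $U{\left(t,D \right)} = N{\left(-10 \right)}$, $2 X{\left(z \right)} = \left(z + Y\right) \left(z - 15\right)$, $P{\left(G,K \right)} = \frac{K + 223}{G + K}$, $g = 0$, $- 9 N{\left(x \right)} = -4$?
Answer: $\frac{22}{63} \approx 0.34921$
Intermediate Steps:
$N{\left(x \right)} = \frac{4}{9}$ ($N{\left(x \right)} = \left(- \frac{1}{9}\right) \left(-4\right) = \frac{4}{9}$)
$Y = 0$ ($Y = \frac{0}{-9} = 0 \left(- \frac{1}{9}\right) = 0$)
$P{\left(G,K \right)} = \frac{223 + K}{G + K}$
$X{\left(z \right)} = \frac{z \left(-15 + z\right)}{2}$ ($X{\left(z \right)} = \frac{\left(z + 0\right) \left(z - 15\right)}{2} = \frac{z \left(-15 + z\right)}{2}$)
$U{\left(t,D \right)} = \frac{4}{9}$
$\frac{U{\left(-159,X{\left(18 \right)} \right)}}{P{\left(235,-279 \right)}} = \frac{4}{9 \frac{223 - 279}{235 - 279}} = \frac{4}{9 \frac{1}{-44} \left(-56\right)} = \frac{4}{9 \left(\left(- \frac{1}{44}\right) \left(-56\right)\right)} = \frac{4}{9 \cdot \frac{14}{11}} = \frac{4}{9} \cdot \frac{11}{14} = \frac{22}{63}$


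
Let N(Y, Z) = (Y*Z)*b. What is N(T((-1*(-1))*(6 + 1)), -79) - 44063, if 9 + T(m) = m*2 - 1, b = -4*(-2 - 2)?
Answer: -49119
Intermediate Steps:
b = 16 (b = -4*(-4) = 16)
T(m) = -10 + 2*m (T(m) = -9 + (m*2 - 1) = -9 + (2*m - 1) = -9 + (-1 + 2*m) = -10 + 2*m)
N(Y, Z) = 16*Y*Z (N(Y, Z) = (Y*Z)*16 = 16*Y*Z)
N(T((-1*(-1))*(6 + 1)), -79) - 44063 = 16*(-10 + 2*((-1*(-1))*(6 + 1)))*(-79) - 44063 = 16*(-10 + 2*(1*7))*(-79) - 44063 = 16*(-10 + 2*7)*(-79) - 44063 = 16*(-10 + 14)*(-79) - 44063 = 16*4*(-79) - 44063 = -5056 - 44063 = -49119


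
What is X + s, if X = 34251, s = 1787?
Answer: 36038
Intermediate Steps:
X + s = 34251 + 1787 = 36038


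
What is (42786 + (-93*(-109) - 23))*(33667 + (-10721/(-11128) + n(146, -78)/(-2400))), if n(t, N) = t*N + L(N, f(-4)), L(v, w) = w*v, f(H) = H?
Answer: 2477759643611/1391 ≈ 1.7813e+9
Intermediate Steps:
L(v, w) = v*w
n(t, N) = -4*N + N*t (n(t, N) = t*N + N*(-4) = N*t - 4*N = -4*N + N*t)
(42786 + (-93*(-109) - 23))*(33667 + (-10721/(-11128) + n(146, -78)/(-2400))) = (42786 + (-93*(-109) - 23))*(33667 + (-10721/(-11128) - 78*(-4 + 146)/(-2400))) = (42786 + (10137 - 23))*(33667 + (-10721*(-1/11128) - 78*142*(-1/2400))) = (42786 + 10114)*(33667 + (10721/11128 - 11076*(-1/2400))) = 52900*(33667 + (10721/11128 + 923/200)) = 52900*(33667 + 775959/139100) = 52900*(4683855659/139100) = 2477759643611/1391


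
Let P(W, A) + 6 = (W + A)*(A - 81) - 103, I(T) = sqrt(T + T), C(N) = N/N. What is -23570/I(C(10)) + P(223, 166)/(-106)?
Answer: -16478/53 - 11785*sqrt(2) ≈ -16977.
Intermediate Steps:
C(N) = 1
I(T) = sqrt(2)*sqrt(T) (I(T) = sqrt(2*T) = sqrt(2)*sqrt(T))
P(W, A) = -109 + (-81 + A)*(A + W) (P(W, A) = -6 + ((W + A)*(A - 81) - 103) = -6 + ((A + W)*(-81 + A) - 103) = -6 + ((-81 + A)*(A + W) - 103) = -6 + (-103 + (-81 + A)*(A + W)) = -109 + (-81 + A)*(A + W))
-23570/I(C(10)) + P(223, 166)/(-106) = -23570*sqrt(2)/2 + (-109 + 166**2 - 81*166 - 81*223 + 166*223)/(-106) = -23570*sqrt(2)/2 + (-109 + 27556 - 13446 - 18063 + 37018)*(-1/106) = -23570*sqrt(2)/2 + 32956*(-1/106) = -11785*sqrt(2) - 16478/53 = -16478/53 - 11785*sqrt(2)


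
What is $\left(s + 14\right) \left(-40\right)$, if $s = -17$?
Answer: $120$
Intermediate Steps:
$\left(s + 14\right) \left(-40\right) = \left(-17 + 14\right) \left(-40\right) = \left(-3\right) \left(-40\right) = 120$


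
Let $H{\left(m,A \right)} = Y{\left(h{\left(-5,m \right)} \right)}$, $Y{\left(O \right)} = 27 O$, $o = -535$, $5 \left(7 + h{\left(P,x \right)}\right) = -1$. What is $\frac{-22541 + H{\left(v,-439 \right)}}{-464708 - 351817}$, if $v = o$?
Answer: $\frac{5983}{214875} \approx 0.027844$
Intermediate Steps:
$h{\left(P,x \right)} = - \frac{36}{5}$ ($h{\left(P,x \right)} = -7 + \frac{1}{5} \left(-1\right) = -7 - \frac{1}{5} = - \frac{36}{5}$)
$v = -535$
$H{\left(m,A \right)} = - \frac{972}{5}$ ($H{\left(m,A \right)} = 27 \left(- \frac{36}{5}\right) = - \frac{972}{5}$)
$\frac{-22541 + H{\left(v,-439 \right)}}{-464708 - 351817} = \frac{-22541 - \frac{972}{5}}{-464708 - 351817} = - \frac{113677}{5 \left(-816525\right)} = \left(- \frac{113677}{5}\right) \left(- \frac{1}{816525}\right) = \frac{5983}{214875}$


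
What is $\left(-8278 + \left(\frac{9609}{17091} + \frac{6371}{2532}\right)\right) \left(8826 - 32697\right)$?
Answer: $\frac{1500442840741}{7596} \approx 1.9753 \cdot 10^{8}$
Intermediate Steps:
$\left(-8278 + \left(\frac{9609}{17091} + \frac{6371}{2532}\right)\right) \left(8826 - 32697\right) = \left(-8278 + \left(9609 \cdot \frac{1}{17091} + 6371 \cdot \frac{1}{2532}\right)\right) \left(-23871\right) = \left(-8278 + \left(\frac{3203}{5697} + \frac{6371}{2532}\right)\right) \left(-23871\right) = \left(-8278 + \frac{70151}{22788}\right) \left(-23871\right) = \left(- \frac{188568913}{22788}\right) \left(-23871\right) = \frac{1500442840741}{7596}$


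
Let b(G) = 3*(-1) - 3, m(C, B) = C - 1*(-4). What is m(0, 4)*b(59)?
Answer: -24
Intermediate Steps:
m(C, B) = 4 + C (m(C, B) = C + 4 = 4 + C)
b(G) = -6 (b(G) = -3 - 3 = -6)
m(0, 4)*b(59) = (4 + 0)*(-6) = 4*(-6) = -24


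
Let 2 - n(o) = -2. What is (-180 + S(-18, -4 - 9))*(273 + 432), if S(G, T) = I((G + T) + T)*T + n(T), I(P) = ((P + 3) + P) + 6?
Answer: 599955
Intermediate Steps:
I(P) = 9 + 2*P (I(P) = ((3 + P) + P) + 6 = (3 + 2*P) + 6 = 9 + 2*P)
n(o) = 4 (n(o) = 2 - 1*(-2) = 2 + 2 = 4)
S(G, T) = 4 + T*(9 + 2*G + 4*T) (S(G, T) = (9 + 2*((G + T) + T))*T + 4 = (9 + 2*(G + 2*T))*T + 4 = (9 + (2*G + 4*T))*T + 4 = (9 + 2*G + 4*T)*T + 4 = T*(9 + 2*G + 4*T) + 4 = 4 + T*(9 + 2*G + 4*T))
(-180 + S(-18, -4 - 9))*(273 + 432) = (-180 + (4 + (-4 - 9)*(9 + 2*(-18) + 4*(-4 - 9))))*(273 + 432) = (-180 + (4 - 13*(9 - 36 + 4*(-13))))*705 = (-180 + (4 - 13*(9 - 36 - 52)))*705 = (-180 + (4 - 13*(-79)))*705 = (-180 + (4 + 1027))*705 = (-180 + 1031)*705 = 851*705 = 599955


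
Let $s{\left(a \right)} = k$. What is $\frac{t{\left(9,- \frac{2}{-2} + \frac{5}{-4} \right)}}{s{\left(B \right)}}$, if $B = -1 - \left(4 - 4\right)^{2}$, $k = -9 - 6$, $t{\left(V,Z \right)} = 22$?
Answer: $- \frac{22}{15} \approx -1.4667$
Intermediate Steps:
$k = -15$
$B = -1$ ($B = -1 - 0^{2} = -1 - 0 = -1 + 0 = -1$)
$s{\left(a \right)} = -15$
$\frac{t{\left(9,- \frac{2}{-2} + \frac{5}{-4} \right)}}{s{\left(B \right)}} = \frac{22}{-15} = 22 \left(- \frac{1}{15}\right) = - \frac{22}{15}$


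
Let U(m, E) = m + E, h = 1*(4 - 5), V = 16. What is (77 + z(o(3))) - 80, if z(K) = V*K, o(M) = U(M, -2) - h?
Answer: 29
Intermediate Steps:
h = -1 (h = 1*(-1) = -1)
U(m, E) = E + m
o(M) = -1 + M (o(M) = (-2 + M) - 1*(-1) = (-2 + M) + 1 = -1 + M)
z(K) = 16*K
(77 + z(o(3))) - 80 = (77 + 16*(-1 + 3)) - 80 = (77 + 16*2) - 80 = (77 + 32) - 80 = 109 - 80 = 29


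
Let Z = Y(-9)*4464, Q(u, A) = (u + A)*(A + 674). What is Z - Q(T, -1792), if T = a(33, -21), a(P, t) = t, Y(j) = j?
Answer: -2067110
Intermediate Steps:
T = -21
Q(u, A) = (674 + A)*(A + u) (Q(u, A) = (A + u)*(674 + A) = (674 + A)*(A + u))
Z = -40176 (Z = -9*4464 = -40176)
Z - Q(T, -1792) = -40176 - ((-1792)² + 674*(-1792) + 674*(-21) - 1792*(-21)) = -40176 - (3211264 - 1207808 - 14154 + 37632) = -40176 - 1*2026934 = -40176 - 2026934 = -2067110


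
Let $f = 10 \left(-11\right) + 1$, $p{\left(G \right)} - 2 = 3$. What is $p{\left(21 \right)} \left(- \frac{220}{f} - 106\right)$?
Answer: $- \frac{56670}{109} \approx -519.91$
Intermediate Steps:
$p{\left(G \right)} = 5$ ($p{\left(G \right)} = 2 + 3 = 5$)
$f = -109$ ($f = -110 + 1 = -109$)
$p{\left(21 \right)} \left(- \frac{220}{f} - 106\right) = 5 \left(- \frac{220}{-109} - 106\right) = 5 \left(\left(-220\right) \left(- \frac{1}{109}\right) - 106\right) = 5 \left(\frac{220}{109} - 106\right) = 5 \left(- \frac{11334}{109}\right) = - \frac{56670}{109}$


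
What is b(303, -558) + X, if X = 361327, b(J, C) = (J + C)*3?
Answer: 360562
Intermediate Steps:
b(J, C) = 3*C + 3*J (b(J, C) = (C + J)*3 = 3*C + 3*J)
b(303, -558) + X = (3*(-558) + 3*303) + 361327 = (-1674 + 909) + 361327 = -765 + 361327 = 360562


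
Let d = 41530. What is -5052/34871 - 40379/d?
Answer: -1617865669/1448192630 ≈ -1.1172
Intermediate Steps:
-5052/34871 - 40379/d = -5052/34871 - 40379/41530 = -1617865669/1448192630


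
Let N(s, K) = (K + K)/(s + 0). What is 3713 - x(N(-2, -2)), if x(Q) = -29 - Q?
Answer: 3744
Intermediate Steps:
N(s, K) = 2*K/s (N(s, K) = (2*K)/s = 2*K/s)
3713 - x(N(-2, -2)) = 3713 - (-29 - 2*(-2)/(-2)) = 3713 - (-29 - 2*(-2)*(-1)/2) = 3713 - (-29 - 1*2) = 3713 - (-29 - 2) = 3713 - 1*(-31) = 3713 + 31 = 3744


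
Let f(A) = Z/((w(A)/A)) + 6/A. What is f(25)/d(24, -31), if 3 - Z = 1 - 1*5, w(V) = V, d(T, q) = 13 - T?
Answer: -181/275 ≈ -0.65818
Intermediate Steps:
Z = 7 (Z = 3 - (1 - 1*5) = 3 - (1 - 5) = 3 - 1*(-4) = 3 + 4 = 7)
f(A) = 7 + 6/A (f(A) = 7/((A/A)) + 6/A = 7/1 + 6/A = 7*1 + 6/A = 7 + 6/A)
f(25)/d(24, -31) = (7 + 6/25)/(13 - 1*24) = (7 + 6*(1/25))/(13 - 24) = (7 + 6/25)/(-11) = (181/25)*(-1/11) = -181/275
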